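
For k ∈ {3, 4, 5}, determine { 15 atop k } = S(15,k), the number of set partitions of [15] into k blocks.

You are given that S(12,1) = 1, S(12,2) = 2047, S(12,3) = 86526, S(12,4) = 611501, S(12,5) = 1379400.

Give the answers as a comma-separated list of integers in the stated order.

2375101, 42355950, 210766920

r13: T_13,1=1×1+0=1; T_13,2=2×2047+1=4095; T_13,3=3×86526+2047=261625; T_13,4=4×611501+86526=2532530; T_13,5=5×1379400+611501=7508501
r14: T_14,2=2×4095+1=8191; T_14,3=3×261625+4095=788970; T_14,4=4×2532530+261625=10391745; T_14,5=5×7508501+2532530=40075035
r15: T_15,3=3×788970+8191=2375101; T_15,4=4×10391745+788970=42355950; T_15,5=5×40075035+10391745=210766920
Read S(15,3) = 2375101, S(15,4) = 42355950, S(15,5) = 210766920.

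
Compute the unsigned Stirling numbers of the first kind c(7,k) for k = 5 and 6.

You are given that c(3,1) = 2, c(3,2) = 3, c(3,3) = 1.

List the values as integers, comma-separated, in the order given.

175, 21

[4] T[4,2]:3*3+2=11 · T[4,3]:3*1+3=6 · T[4,4]:3*0+1=1
[5] T[5,3]:4*6+11=35 · T[5,4]:4*1+6=10 · T[5,5]:4*0+1=1
[6] T[6,4]:5*10+35=85 · T[6,5]:5*1+10=15 · T[6,6]:5*0+1=1
[7] T[7,5]:6*15+85=175 · T[7,6]:6*1+15=21
Read c(7,5) = 175, c(7,6) = 21.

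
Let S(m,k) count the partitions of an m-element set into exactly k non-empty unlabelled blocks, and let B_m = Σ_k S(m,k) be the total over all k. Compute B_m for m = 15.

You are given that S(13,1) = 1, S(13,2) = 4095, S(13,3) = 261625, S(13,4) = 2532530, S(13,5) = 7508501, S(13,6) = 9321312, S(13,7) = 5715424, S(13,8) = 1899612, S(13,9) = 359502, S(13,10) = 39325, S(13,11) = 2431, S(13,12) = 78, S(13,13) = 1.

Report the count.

1382958545

r14: T_14,1=1×1+0=1; T_14,2=2×4095+1=8191; T_14,3=3×261625+4095=788970; T_14,4=4×2532530+261625=10391745; T_14,5=5×7508501+2532530=40075035; T_14,6=6×9321312+7508501=63436373; T_14,7=7×5715424+9321312=49329280; T_14,8=8×1899612+5715424=20912320; T_14,9=9×359502+1899612=5135130; T_14,10=10×39325+359502=752752; T_14,11=11×2431+39325=66066; T_14,12=12×78+2431=3367; T_14,13=13×1+78=91; T_14,14=14×0+1=1
r15: T_15,1=1×1+0=1; T_15,2=2×8191+1=16383; T_15,3=3×788970+8191=2375101; T_15,4=4×10391745+788970=42355950; T_15,5=5×40075035+10391745=210766920; T_15,6=6×63436373+40075035=420693273; T_15,7=7×49329280+63436373=408741333; T_15,8=8×20912320+49329280=216627840; T_15,9=9×5135130+20912320=67128490; T_15,10=10×752752+5135130=12662650; T_15,11=11×66066+752752=1479478; T_15,12=12×3367+66066=106470; T_15,13=13×91+3367=4550; T_15,14=14×1+91=105; T_15,15=15×0+1=1
B_15 = ΣS(15,k) = 1+16383+2375101+42355950+210766920+420693273+408741333+216627840+67128490+12662650+1479478+106470+4550+105+1 = 1382958545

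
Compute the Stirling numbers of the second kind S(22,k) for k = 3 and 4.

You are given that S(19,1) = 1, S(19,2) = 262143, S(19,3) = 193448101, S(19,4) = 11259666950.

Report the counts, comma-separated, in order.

row 20: T[20][1]=1·1+0=1  T[20][2]=2·262143+1=524287  T[20][3]=3·193448101+262143=580606446  T[20][4]=4·11259666950+193448101=45232115901
row 21: T[21][2]=2·524287+1=1048575  T[21][3]=3·580606446+524287=1742343625  T[21][4]=4·45232115901+580606446=181509070050
row 22: T[22][3]=3·1742343625+1048575=5228079450  T[22][4]=4·181509070050+1742343625=727778623825
Read S(22,3) = 5228079450, S(22,4) = 727778623825.

5228079450, 727778623825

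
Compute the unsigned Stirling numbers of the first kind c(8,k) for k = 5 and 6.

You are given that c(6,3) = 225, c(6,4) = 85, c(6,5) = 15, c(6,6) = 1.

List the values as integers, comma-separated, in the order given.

1960, 322

row 7: T[7][4]=6·85+225=735  T[7][5]=6·15+85=175  T[7][6]=6·1+15=21
row 8: T[8][5]=7·175+735=1960  T[8][6]=7·21+175=322
Read c(8,5) = 1960, c(8,6) = 322.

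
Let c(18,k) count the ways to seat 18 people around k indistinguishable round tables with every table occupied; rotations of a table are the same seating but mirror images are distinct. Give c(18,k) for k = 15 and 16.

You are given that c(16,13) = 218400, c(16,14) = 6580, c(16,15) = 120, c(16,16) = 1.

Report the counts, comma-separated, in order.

468180, 10812

r17: T_17,14=16×6580+218400=323680; T_17,15=16×120+6580=8500; T_17,16=16×1+120=136
r18: T_18,15=17×8500+323680=468180; T_18,16=17×136+8500=10812
Read c(18,15) = 468180, c(18,16) = 10812.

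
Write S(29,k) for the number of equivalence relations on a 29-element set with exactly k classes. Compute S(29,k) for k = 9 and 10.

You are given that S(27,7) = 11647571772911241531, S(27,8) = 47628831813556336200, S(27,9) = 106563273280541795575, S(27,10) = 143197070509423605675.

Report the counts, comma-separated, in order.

9452962848327254398506, 16392038075086211019625

@28  (28,8):47628831813556336200·8+11647571772911241531→392678226281361931131, (28,9):106563273280541795575·9+47628831813556336200→1006698291338432496375, (28,10):143197070509423605675·10+106563273280541795575→1538533978374777852325
@29  (29,9):1006698291338432496375·9+392678226281361931131→9452962848327254398506, (29,10):1538533978374777852325·10+1006698291338432496375→16392038075086211019625
Read S(29,9) = 9452962848327254398506, S(29,10) = 16392038075086211019625.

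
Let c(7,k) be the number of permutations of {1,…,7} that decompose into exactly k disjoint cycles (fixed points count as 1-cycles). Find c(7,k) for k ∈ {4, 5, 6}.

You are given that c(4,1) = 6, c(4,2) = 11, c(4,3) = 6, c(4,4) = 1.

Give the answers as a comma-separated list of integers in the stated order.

735, 175, 21

[5] T[5,2]:4*11+6=50 · T[5,3]:4*6+11=35 · T[5,4]:4*1+6=10 · T[5,5]:4*0+1=1
[6] T[6,3]:5*35+50=225 · T[6,4]:5*10+35=85 · T[6,5]:5*1+10=15 · T[6,6]:5*0+1=1
[7] T[7,4]:6*85+225=735 · T[7,5]:6*15+85=175 · T[7,6]:6*1+15=21
Read c(7,4) = 735, c(7,5) = 175, c(7,6) = 21.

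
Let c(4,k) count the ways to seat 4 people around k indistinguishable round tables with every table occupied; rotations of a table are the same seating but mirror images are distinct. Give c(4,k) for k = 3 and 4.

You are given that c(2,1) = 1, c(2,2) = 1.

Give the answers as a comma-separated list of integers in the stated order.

6, 1

row 3: T[3][2]=2·1+1=3  T[3][3]=2·0+1=1
row 4: T[4][3]=3·1+3=6  T[4][4]=3·0+1=1
Read c(4,3) = 6, c(4,4) = 1.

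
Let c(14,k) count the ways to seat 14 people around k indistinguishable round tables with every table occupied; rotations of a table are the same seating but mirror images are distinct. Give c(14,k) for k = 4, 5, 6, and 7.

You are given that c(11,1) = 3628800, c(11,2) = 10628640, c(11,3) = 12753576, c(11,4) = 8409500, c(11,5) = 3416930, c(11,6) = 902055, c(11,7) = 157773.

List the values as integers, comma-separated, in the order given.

20313753096, 9957703756, 3336118786, 790943153

row 12: T[12][2]=11·10628640+3628800=120543840  T[12][3]=11·12753576+10628640=150917976  T[12][4]=11·8409500+12753576=105258076  T[12][5]=11·3416930+8409500=45995730  T[12][6]=11·902055+3416930=13339535  T[12][7]=11·157773+902055=2637558
row 13: T[13][3]=12·150917976+120543840=1931559552  T[13][4]=12·105258076+150917976=1414014888  T[13][5]=12·45995730+105258076=657206836  T[13][6]=12·13339535+45995730=206070150  T[13][7]=12·2637558+13339535=44990231
row 14: T[14][4]=13·1414014888+1931559552=20313753096  T[14][5]=13·657206836+1414014888=9957703756  T[14][6]=13·206070150+657206836=3336118786  T[14][7]=13·44990231+206070150=790943153
Read c(14,4) = 20313753096, c(14,5) = 9957703756, c(14,6) = 3336118786, c(14,7) = 790943153.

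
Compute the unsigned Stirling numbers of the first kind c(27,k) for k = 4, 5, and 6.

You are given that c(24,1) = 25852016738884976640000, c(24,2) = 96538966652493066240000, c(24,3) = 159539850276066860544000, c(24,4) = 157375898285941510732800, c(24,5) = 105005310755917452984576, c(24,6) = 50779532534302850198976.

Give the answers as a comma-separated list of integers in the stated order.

r25: T_25,2=24×96538966652493066240000+25852016738884976640000=2342787216398718566400000; T_25,3=24×159539850276066860544000+96538966652493066240000=3925495373278097719296000; T_25,4=24×157375898285941510732800+159539850276066860544000=3936561409138663118131200; T_25,5=24×105005310755917452984576+157375898285941510732800=2677503356427960382362624; T_25,6=24×50779532534302850198976+105005310755917452984576=1323714091579185857760000
r26: T_26,3=25×3925495373278097719296000+2342787216398718566400000=100480171548351161548800000; T_26,4=25×3936561409138663118131200+3925495373278097719296000=102339530601744675672576000; T_26,5=25×2677503356427960382362624+3936561409138663118131200=70874145319837672677196800; T_26,6=25×1323714091579185857760000+2677503356427960382362624=35770355645907606826362624
r27: T_27,4=26×102339530601744675672576000+100480171548351161548800000=2761307967193712729035776000; T_27,5=26×70874145319837672677196800+102339530601744675672576000=1945067308917524165279692800; T_27,6=26×35770355645907606826362624+70874145319837672677196800=1000903392113435450162625024
Read c(27,4) = 2761307967193712729035776000, c(27,5) = 1945067308917524165279692800, c(27,6) = 1000903392113435450162625024.

2761307967193712729035776000, 1945067308917524165279692800, 1000903392113435450162625024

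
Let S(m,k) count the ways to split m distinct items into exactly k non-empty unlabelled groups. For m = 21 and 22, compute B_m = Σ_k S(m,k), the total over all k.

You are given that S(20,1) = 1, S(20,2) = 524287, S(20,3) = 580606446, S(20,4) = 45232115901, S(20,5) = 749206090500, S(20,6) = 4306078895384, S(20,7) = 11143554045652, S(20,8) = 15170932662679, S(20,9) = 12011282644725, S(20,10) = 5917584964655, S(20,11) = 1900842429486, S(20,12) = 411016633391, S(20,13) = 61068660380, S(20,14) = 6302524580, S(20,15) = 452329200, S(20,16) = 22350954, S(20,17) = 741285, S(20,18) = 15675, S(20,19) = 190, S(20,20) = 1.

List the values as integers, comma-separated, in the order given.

i=21: T(21,1)=0+1·1=1 | T(21,2)=1+2·524287=1048575 | T(21,3)=524287+3·580606446=1742343625 | T(21,4)=580606446+4·45232115901=181509070050 | T(21,5)=45232115901+5·749206090500=3791262568401 | T(21,6)=749206090500+6·4306078895384=26585679462804 | T(21,7)=4306078895384+7·11143554045652=82310957214948 | T(21,8)=11143554045652+8·15170932662679=132511015347084 | T(21,9)=15170932662679+9·12011282644725=123272476465204 | T(21,10)=12011282644725+10·5917584964655=71187132291275 | T(21,11)=5917584964655+11·1900842429486=26826851689001 | T(21,12)=1900842429486+12·411016633391=6833042030178 | T(21,13)=411016633391+13·61068660380=1204909218331 | T(21,14)=61068660380+14·6302524580=149304004500 | T(21,15)=6302524580+15·452329200=13087462580 | T(21,16)=452329200+16·22350954=809944464 | T(21,17)=22350954+17·741285=34952799 | T(21,18)=741285+18·15675=1023435 | T(21,19)=15675+19·190=19285 | T(21,20)=190+20·1=210 | T(21,21)=1+21·0=1
i=22: T(22,1)=0+1·1=1 | T(22,2)=1+2·1048575=2097151 | T(22,3)=1048575+3·1742343625=5228079450 | T(22,4)=1742343625+4·181509070050=727778623825 | T(22,5)=181509070050+5·3791262568401=19137821912055 | T(22,6)=3791262568401+6·26585679462804=163305339345225 | T(22,7)=26585679462804+7·82310957214948=602762379967440 | T(22,8)=82310957214948+8·132511015347084=1142399079991620 | T(22,9)=132511015347084+9·123272476465204=1241963303533920 | T(22,10)=123272476465204+10·71187132291275=835143799377954 | T(22,11)=71187132291275+11·26826851689001=366282500870286 | T(22,12)=26826851689001+12·6833042030178=108823356051137 | T(22,13)=6833042030178+13·1204909218331=22496861868481 | T(22,14)=1204909218331+14·149304004500=3295165281331 | T(22,15)=149304004500+15·13087462580=345615943200 | T(22,16)=13087462580+16·809944464=26046574004 | T(22,17)=809944464+17·34952799=1404142047 | T(22,18)=34952799+18·1023435=53374629 | T(22,19)=1023435+19·19285=1389850 | T(22,20)=19285+20·210=23485 | T(22,21)=210+21·1=231 | T(22,22)=1+22·0=1
B_21 = ΣS(21,k) = 1+1048575+1742343625+181509070050+3791262568401+26585679462804+82310957214948+132511015347084+123272476465204+71187132291275+26826851689001+6833042030178+1204909218331+149304004500+13087462580+809944464+34952799+1023435+19285+210+1 = 474869816156751
B_22 = ΣS(22,k) = 1+2097151+5228079450+727778623825+19137821912055+163305339345225+602762379967440+1142399079991620+1241963303533920+835143799377954+366282500870286+108823356051137+22496861868481+3295165281331+345615943200+26046574004+1404142047+53374629+1389850+23485+231+1 = 4506715738447323

474869816156751, 4506715738447323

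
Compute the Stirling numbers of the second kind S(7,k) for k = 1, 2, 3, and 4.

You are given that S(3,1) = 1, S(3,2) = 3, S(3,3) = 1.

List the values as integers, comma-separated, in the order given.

r4: T_4,1=1×1+0=1; T_4,2=2×3+1=7; T_4,3=3×1+3=6; T_4,4=4×0+1=1
r5: T_5,1=1×1+0=1; T_5,2=2×7+1=15; T_5,3=3×6+7=25; T_5,4=4×1+6=10
r6: T_6,1=1×1+0=1; T_6,2=2×15+1=31; T_6,3=3×25+15=90; T_6,4=4×10+25=65
r7: T_7,1=1×1+0=1; T_7,2=2×31+1=63; T_7,3=3×90+31=301; T_7,4=4×65+90=350
Read S(7,1) = 1, S(7,2) = 63, S(7,3) = 301, S(7,4) = 350.

1, 63, 301, 350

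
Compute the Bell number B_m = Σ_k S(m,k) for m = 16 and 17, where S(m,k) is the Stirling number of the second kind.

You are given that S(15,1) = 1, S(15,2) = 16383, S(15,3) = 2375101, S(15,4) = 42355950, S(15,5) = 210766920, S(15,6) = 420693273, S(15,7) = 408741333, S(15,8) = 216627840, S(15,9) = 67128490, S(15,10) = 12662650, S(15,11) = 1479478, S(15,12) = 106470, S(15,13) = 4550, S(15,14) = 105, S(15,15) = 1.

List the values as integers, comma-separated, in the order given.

10480142147, 82864869804

r16: T_16,1=1×1+0=1; T_16,2=2×16383+1=32767; T_16,3=3×2375101+16383=7141686; T_16,4=4×42355950+2375101=171798901; T_16,5=5×210766920+42355950=1096190550; T_16,6=6×420693273+210766920=2734926558; T_16,7=7×408741333+420693273=3281882604; T_16,8=8×216627840+408741333=2141764053; T_16,9=9×67128490+216627840=820784250; T_16,10=10×12662650+67128490=193754990; T_16,11=11×1479478+12662650=28936908; T_16,12=12×106470+1479478=2757118; T_16,13=13×4550+106470=165620; T_16,14=14×105+4550=6020; T_16,15=15×1+105=120; T_16,16=16×0+1=1
r17: T_17,1=1×1+0=1; T_17,2=2×32767+1=65535; T_17,3=3×7141686+32767=21457825; T_17,4=4×171798901+7141686=694337290; T_17,5=5×1096190550+171798901=5652751651; T_17,6=6×2734926558+1096190550=17505749898; T_17,7=7×3281882604+2734926558=25708104786; T_17,8=8×2141764053+3281882604=20415995028; T_17,9=9×820784250+2141764053=9528822303; T_17,10=10×193754990+820784250=2758334150; T_17,11=11×28936908+193754990=512060978; T_17,12=12×2757118+28936908=62022324; T_17,13=13×165620+2757118=4910178; T_17,14=14×6020+165620=249900; T_17,15=15×120+6020=7820; T_17,16=16×1+120=136; T_17,17=17×0+1=1
B_16 = ΣS(16,k) = 1+32767+7141686+171798901+1096190550+2734926558+3281882604+2141764053+820784250+193754990+28936908+2757118+165620+6020+120+1 = 10480142147
B_17 = ΣS(17,k) = 1+65535+21457825+694337290+5652751651+17505749898+25708104786+20415995028+9528822303+2758334150+512060978+62022324+4910178+249900+7820+136+1 = 82864869804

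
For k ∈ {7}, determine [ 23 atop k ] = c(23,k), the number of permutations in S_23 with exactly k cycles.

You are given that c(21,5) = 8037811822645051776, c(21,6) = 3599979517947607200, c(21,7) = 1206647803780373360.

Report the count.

@22  (22,6):3599979517947607200·21+8037811822645051776→83637381699544802976, (22,7):1206647803780373360·21+3599979517947607200→28939583397335447760
@23  (23,7):28939583397335447760·22+83637381699544802976→720308216440924653696
Read c(23,7) = 720308216440924653696.

720308216440924653696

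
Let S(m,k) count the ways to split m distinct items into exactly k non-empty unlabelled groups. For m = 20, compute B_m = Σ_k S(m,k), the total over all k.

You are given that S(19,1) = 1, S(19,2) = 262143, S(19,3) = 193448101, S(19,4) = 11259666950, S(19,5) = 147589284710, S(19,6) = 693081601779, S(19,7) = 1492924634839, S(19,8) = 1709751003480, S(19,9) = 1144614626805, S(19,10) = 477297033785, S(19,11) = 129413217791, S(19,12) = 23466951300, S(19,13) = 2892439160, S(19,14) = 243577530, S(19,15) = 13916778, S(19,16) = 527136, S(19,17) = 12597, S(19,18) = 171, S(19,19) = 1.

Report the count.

51724158235372

@20  (20,1):1·1+0→1, (20,2):262143·2+1→524287, (20,3):193448101·3+262143→580606446, (20,4):11259666950·4+193448101→45232115901, (20,5):147589284710·5+11259666950→749206090500, (20,6):693081601779·6+147589284710→4306078895384, (20,7):1492924634839·7+693081601779→11143554045652, (20,8):1709751003480·8+1492924634839→15170932662679, (20,9):1144614626805·9+1709751003480→12011282644725, (20,10):477297033785·10+1144614626805→5917584964655, (20,11):129413217791·11+477297033785→1900842429486, (20,12):23466951300·12+129413217791→411016633391, (20,13):2892439160·13+23466951300→61068660380, (20,14):243577530·14+2892439160→6302524580, (20,15):13916778·15+243577530→452329200, (20,16):527136·16+13916778→22350954, (20,17):12597·17+527136→741285, (20,18):171·18+12597→15675, (20,19):1·19+171→190, (20,20):0·20+1→1
B_20 = ΣS(20,k) = 1+524287+580606446+45232115901+749206090500+4306078895384+11143554045652+15170932662679+12011282644725+5917584964655+1900842429486+411016633391+61068660380+6302524580+452329200+22350954+741285+15675+190+1 = 51724158235372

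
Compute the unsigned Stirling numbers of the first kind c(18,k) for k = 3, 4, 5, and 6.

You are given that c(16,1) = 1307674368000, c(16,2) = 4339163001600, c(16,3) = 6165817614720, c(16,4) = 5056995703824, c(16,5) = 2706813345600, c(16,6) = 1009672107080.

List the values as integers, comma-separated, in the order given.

1821602444624640, 1583313975727488, 909299905844112, 369012649234384

r17: T_17,2=16×4339163001600+1307674368000=70734282393600; T_17,3=16×6165817614720+4339163001600=102992244837120; T_17,4=16×5056995703824+6165817614720=87077748875904; T_17,5=16×2706813345600+5056995703824=48366009233424; T_17,6=16×1009672107080+2706813345600=18861567058880
r18: T_18,3=17×102992244837120+70734282393600=1821602444624640; T_18,4=17×87077748875904+102992244837120=1583313975727488; T_18,5=17×48366009233424+87077748875904=909299905844112; T_18,6=17×18861567058880+48366009233424=369012649234384
Read c(18,3) = 1821602444624640, c(18,4) = 1583313975727488, c(18,5) = 909299905844112, c(18,6) = 369012649234384.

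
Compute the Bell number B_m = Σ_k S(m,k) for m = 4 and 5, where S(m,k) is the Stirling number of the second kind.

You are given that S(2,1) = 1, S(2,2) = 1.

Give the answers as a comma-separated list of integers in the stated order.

15, 52

[3] T[3,1]:1*1+0=1 · T[3,2]:2*1+1=3 · T[3,3]:3*0+1=1
[4] T[4,1]:1*1+0=1 · T[4,2]:2*3+1=7 · T[4,3]:3*1+3=6 · T[4,4]:4*0+1=1
[5] T[5,1]:1*1+0=1 · T[5,2]:2*7+1=15 · T[5,3]:3*6+7=25 · T[5,4]:4*1+6=10 · T[5,5]:5*0+1=1
B_4 = ΣS(4,k) = 1+7+6+1 = 15
B_5 = ΣS(5,k) = 1+15+25+10+1 = 52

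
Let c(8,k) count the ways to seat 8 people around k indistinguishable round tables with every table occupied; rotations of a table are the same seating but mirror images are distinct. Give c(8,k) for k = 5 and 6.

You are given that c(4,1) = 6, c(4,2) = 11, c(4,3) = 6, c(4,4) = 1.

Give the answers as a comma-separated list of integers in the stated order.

1960, 322

r5: T_5,2=4×11+6=50; T_5,3=4×6+11=35; T_5,4=4×1+6=10; T_5,5=4×0+1=1
r6: T_6,3=5×35+50=225; T_6,4=5×10+35=85; T_6,5=5×1+10=15; T_6,6=5×0+1=1
r7: T_7,4=6×85+225=735; T_7,5=6×15+85=175; T_7,6=6×1+15=21
r8: T_8,5=7×175+735=1960; T_8,6=7×21+175=322
Read c(8,5) = 1960, c(8,6) = 322.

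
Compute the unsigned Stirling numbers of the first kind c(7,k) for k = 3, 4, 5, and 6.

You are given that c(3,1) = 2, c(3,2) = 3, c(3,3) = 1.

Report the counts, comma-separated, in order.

1624, 735, 175, 21

@4  (4,1):2·3+0→6, (4,2):3·3+2→11, (4,3):1·3+3→6, (4,4):0·3+1→1
@5  (5,1):6·4+0→24, (5,2):11·4+6→50, (5,3):6·4+11→35, (5,4):1·4+6→10, (5,5):0·4+1→1
@6  (6,2):50·5+24→274, (6,3):35·5+50→225, (6,4):10·5+35→85, (6,5):1·5+10→15, (6,6):0·5+1→1
@7  (7,3):225·6+274→1624, (7,4):85·6+225→735, (7,5):15·6+85→175, (7,6):1·6+15→21
Read c(7,3) = 1624, c(7,4) = 735, c(7,5) = 175, c(7,6) = 21.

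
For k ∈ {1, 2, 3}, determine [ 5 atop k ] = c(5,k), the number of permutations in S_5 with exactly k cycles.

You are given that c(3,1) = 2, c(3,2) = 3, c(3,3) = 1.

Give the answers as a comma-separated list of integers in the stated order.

24, 50, 35

[4] T[4,1]:3*2+0=6 · T[4,2]:3*3+2=11 · T[4,3]:3*1+3=6
[5] T[5,1]:4*6+0=24 · T[5,2]:4*11+6=50 · T[5,3]:4*6+11=35
Read c(5,1) = 24, c(5,2) = 50, c(5,3) = 35.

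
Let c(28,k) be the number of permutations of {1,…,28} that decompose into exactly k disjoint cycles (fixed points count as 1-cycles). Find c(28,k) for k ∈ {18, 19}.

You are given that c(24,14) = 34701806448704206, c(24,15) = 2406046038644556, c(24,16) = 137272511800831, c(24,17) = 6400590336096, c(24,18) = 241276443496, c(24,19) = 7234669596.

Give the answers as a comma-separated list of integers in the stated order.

1340675942971287195, 60383004803151030

row 25: T[25][15]=24·2406046038644556+34701806448704206=92446911376173550  T[25][16]=24·137272511800831+2406046038644556=5700586321864500  T[25][17]=24·6400590336096+137272511800831=290886679867135  T[25][18]=24·241276443496+6400590336096=12191224980000  T[25][19]=24·7234669596+241276443496=414908513800
row 26: T[26][16]=25·5700586321864500+92446911376173550=234961569422786050  T[26][17]=25·290886679867135+5700586321864500=12972753318542875  T[26][18]=25·12191224980000+290886679867135=595667304367135  T[26][19]=25·414908513800+12191224980000=22563937825000
row 27: T[27][17]=26·12972753318542875+234961569422786050=572253155704900800  T[27][18]=26·595667304367135+12972753318542875=28460103232088385  T[27][19]=26·22563937825000+595667304367135=1182329687817135
row 28: T[28][18]=27·28460103232088385+572253155704900800=1340675942971287195  T[28][19]=27·1182329687817135+28460103232088385=60383004803151030
Read c(28,18) = 1340675942971287195, c(28,19) = 60383004803151030.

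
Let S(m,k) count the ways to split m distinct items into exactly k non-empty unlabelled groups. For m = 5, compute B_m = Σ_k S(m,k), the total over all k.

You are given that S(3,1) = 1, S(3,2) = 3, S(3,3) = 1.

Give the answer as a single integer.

@4  (4,1):1·1+0→1, (4,2):3·2+1→7, (4,3):1·3+3→6, (4,4):0·4+1→1
@5  (5,1):1·1+0→1, (5,2):7·2+1→15, (5,3):6·3+7→25, (5,4):1·4+6→10, (5,5):0·5+1→1
B_5 = ΣS(5,k) = 1+15+25+10+1 = 52

52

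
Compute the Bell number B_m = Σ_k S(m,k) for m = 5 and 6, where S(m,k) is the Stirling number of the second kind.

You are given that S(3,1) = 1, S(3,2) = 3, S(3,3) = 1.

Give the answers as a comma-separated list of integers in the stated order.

r4: T_4,1=1×1+0=1; T_4,2=2×3+1=7; T_4,3=3×1+3=6; T_4,4=4×0+1=1
r5: T_5,1=1×1+0=1; T_5,2=2×7+1=15; T_5,3=3×6+7=25; T_5,4=4×1+6=10; T_5,5=5×0+1=1
r6: T_6,1=1×1+0=1; T_6,2=2×15+1=31; T_6,3=3×25+15=90; T_6,4=4×10+25=65; T_6,5=5×1+10=15; T_6,6=6×0+1=1
B_5 = ΣS(5,k) = 1+15+25+10+1 = 52
B_6 = ΣS(6,k) = 1+31+90+65+15+1 = 203

52, 203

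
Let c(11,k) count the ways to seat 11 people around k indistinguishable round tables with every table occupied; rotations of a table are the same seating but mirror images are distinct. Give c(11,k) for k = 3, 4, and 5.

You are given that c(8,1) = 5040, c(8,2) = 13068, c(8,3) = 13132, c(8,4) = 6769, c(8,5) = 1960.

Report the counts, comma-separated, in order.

row 9: T[9][1]=8·5040+0=40320  T[9][2]=8·13068+5040=109584  T[9][3]=8·13132+13068=118124  T[9][4]=8·6769+13132=67284  T[9][5]=8·1960+6769=22449
row 10: T[10][2]=9·109584+40320=1026576  T[10][3]=9·118124+109584=1172700  T[10][4]=9·67284+118124=723680  T[10][5]=9·22449+67284=269325
row 11: T[11][3]=10·1172700+1026576=12753576  T[11][4]=10·723680+1172700=8409500  T[11][5]=10·269325+723680=3416930
Read c(11,3) = 12753576, c(11,4) = 8409500, c(11,5) = 3416930.

12753576, 8409500, 3416930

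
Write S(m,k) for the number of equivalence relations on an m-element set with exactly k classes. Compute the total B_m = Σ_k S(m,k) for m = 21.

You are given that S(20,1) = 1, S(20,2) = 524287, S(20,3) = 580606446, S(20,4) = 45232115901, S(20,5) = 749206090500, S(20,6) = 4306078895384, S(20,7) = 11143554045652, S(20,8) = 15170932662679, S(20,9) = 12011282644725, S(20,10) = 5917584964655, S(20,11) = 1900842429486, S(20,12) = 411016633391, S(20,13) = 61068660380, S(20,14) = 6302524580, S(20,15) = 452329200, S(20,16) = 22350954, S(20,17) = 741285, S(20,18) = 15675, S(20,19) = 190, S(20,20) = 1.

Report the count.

474869816156751

row 21: T[21][1]=1·1+0=1  T[21][2]=2·524287+1=1048575  T[21][3]=3·580606446+524287=1742343625  T[21][4]=4·45232115901+580606446=181509070050  T[21][5]=5·749206090500+45232115901=3791262568401  T[21][6]=6·4306078895384+749206090500=26585679462804  T[21][7]=7·11143554045652+4306078895384=82310957214948  T[21][8]=8·15170932662679+11143554045652=132511015347084  T[21][9]=9·12011282644725+15170932662679=123272476465204  T[21][10]=10·5917584964655+12011282644725=71187132291275  T[21][11]=11·1900842429486+5917584964655=26826851689001  T[21][12]=12·411016633391+1900842429486=6833042030178  T[21][13]=13·61068660380+411016633391=1204909218331  T[21][14]=14·6302524580+61068660380=149304004500  T[21][15]=15·452329200+6302524580=13087462580  T[21][16]=16·22350954+452329200=809944464  T[21][17]=17·741285+22350954=34952799  T[21][18]=18·15675+741285=1023435  T[21][19]=19·190+15675=19285  T[21][20]=20·1+190=210  T[21][21]=21·0+1=1
B_21 = ΣS(21,k) = 1+1048575+1742343625+181509070050+3791262568401+26585679462804+82310957214948+132511015347084+123272476465204+71187132291275+26826851689001+6833042030178+1204909218331+149304004500+13087462580+809944464+34952799+1023435+19285+210+1 = 474869816156751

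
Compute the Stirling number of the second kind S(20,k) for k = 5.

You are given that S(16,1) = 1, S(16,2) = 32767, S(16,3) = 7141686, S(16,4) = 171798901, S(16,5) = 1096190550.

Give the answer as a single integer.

749206090500

row 17: T[17][2]=2·32767+1=65535  T[17][3]=3·7141686+32767=21457825  T[17][4]=4·171798901+7141686=694337290  T[17][5]=5·1096190550+171798901=5652751651
row 18: T[18][3]=3·21457825+65535=64439010  T[18][4]=4·694337290+21457825=2798806985  T[18][5]=5·5652751651+694337290=28958095545
row 19: T[19][4]=4·2798806985+64439010=11259666950  T[19][5]=5·28958095545+2798806985=147589284710
row 20: T[20][5]=5·147589284710+11259666950=749206090500
Read S(20,5) = 749206090500.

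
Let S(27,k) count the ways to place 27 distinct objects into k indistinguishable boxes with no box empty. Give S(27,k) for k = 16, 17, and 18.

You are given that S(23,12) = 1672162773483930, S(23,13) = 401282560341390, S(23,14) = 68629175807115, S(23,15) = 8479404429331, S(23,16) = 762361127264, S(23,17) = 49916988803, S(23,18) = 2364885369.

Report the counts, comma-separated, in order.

294063066070824960, 35569317763922670, 3270191625210510

[24] T[24,13]:13*401282560341390+1672162773483930=6888836057922000 · T[24,14]:14*68629175807115+401282560341390=1362091021641000 · T[24,15]:15*8479404429331+68629175807115=195820242247080 · T[24,16]:16*762361127264+8479404429331=20677182465555 · T[24,17]:17*49916988803+762361127264=1610949936915 · T[24,18]:18*2364885369+49916988803=92484925445
[25] T[25,14]:14*1362091021641000+6888836057922000=25958110360896000 · T[25,15]:15*195820242247080+1362091021641000=4299394655347200 · T[25,16]:16*20677182465555+195820242247080=526655161695960 · T[25,17]:17*1610949936915+20677182465555=48063331393110 · T[25,18]:18*92484925445+1610949936915=3275678594925
[26] T[26,15]:15*4299394655347200+25958110360896000=90449030191104000 · T[26,16]:16*526655161695960+4299394655347200=12725877242482560 · T[26,17]:17*48063331393110+526655161695960=1343731795378830 · T[26,18]:18*3275678594925+48063331393110=107025546101760
[27] T[27,16]:16*12725877242482560+90449030191104000=294063066070824960 · T[27,17]:17*1343731795378830+12725877242482560=35569317763922670 · T[27,18]:18*107025546101760+1343731795378830=3270191625210510
Read S(27,16) = 294063066070824960, S(27,17) = 35569317763922670, S(27,18) = 3270191625210510.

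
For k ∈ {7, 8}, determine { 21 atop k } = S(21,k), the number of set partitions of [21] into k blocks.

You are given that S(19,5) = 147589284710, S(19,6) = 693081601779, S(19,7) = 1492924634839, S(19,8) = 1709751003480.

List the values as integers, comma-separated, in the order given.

82310957214948, 132511015347084

i=20: T(20,6)=147589284710+6·693081601779=4306078895384 | T(20,7)=693081601779+7·1492924634839=11143554045652 | T(20,8)=1492924634839+8·1709751003480=15170932662679
i=21: T(21,7)=4306078895384+7·11143554045652=82310957214948 | T(21,8)=11143554045652+8·15170932662679=132511015347084
Read S(21,7) = 82310957214948, S(21,8) = 132511015347084.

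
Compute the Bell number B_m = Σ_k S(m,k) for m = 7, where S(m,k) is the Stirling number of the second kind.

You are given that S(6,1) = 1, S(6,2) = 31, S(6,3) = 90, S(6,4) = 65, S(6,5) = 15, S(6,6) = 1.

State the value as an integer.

877

r7: T_7,1=1×1+0=1; T_7,2=2×31+1=63; T_7,3=3×90+31=301; T_7,4=4×65+90=350; T_7,5=5×15+65=140; T_7,6=6×1+15=21; T_7,7=7×0+1=1
B_7 = ΣS(7,k) = 1+63+301+350+140+21+1 = 877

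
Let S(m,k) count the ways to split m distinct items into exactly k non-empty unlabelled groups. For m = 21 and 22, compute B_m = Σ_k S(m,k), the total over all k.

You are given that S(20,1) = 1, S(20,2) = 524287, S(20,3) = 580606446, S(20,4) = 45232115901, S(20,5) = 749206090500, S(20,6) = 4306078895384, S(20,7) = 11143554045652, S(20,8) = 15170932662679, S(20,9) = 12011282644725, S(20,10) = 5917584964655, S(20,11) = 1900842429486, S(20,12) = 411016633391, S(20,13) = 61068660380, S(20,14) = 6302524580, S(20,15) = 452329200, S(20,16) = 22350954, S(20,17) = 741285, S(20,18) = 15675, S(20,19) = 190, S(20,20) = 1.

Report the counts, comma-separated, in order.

474869816156751, 4506715738447323

r21: T_21,1=1×1+0=1; T_21,2=2×524287+1=1048575; T_21,3=3×580606446+524287=1742343625; T_21,4=4×45232115901+580606446=181509070050; T_21,5=5×749206090500+45232115901=3791262568401; T_21,6=6×4306078895384+749206090500=26585679462804; T_21,7=7×11143554045652+4306078895384=82310957214948; T_21,8=8×15170932662679+11143554045652=132511015347084; T_21,9=9×12011282644725+15170932662679=123272476465204; T_21,10=10×5917584964655+12011282644725=71187132291275; T_21,11=11×1900842429486+5917584964655=26826851689001; T_21,12=12×411016633391+1900842429486=6833042030178; T_21,13=13×61068660380+411016633391=1204909218331; T_21,14=14×6302524580+61068660380=149304004500; T_21,15=15×452329200+6302524580=13087462580; T_21,16=16×22350954+452329200=809944464; T_21,17=17×741285+22350954=34952799; T_21,18=18×15675+741285=1023435; T_21,19=19×190+15675=19285; T_21,20=20×1+190=210; T_21,21=21×0+1=1
r22: T_22,1=1×1+0=1; T_22,2=2×1048575+1=2097151; T_22,3=3×1742343625+1048575=5228079450; T_22,4=4×181509070050+1742343625=727778623825; T_22,5=5×3791262568401+181509070050=19137821912055; T_22,6=6×26585679462804+3791262568401=163305339345225; T_22,7=7×82310957214948+26585679462804=602762379967440; T_22,8=8×132511015347084+82310957214948=1142399079991620; T_22,9=9×123272476465204+132511015347084=1241963303533920; T_22,10=10×71187132291275+123272476465204=835143799377954; T_22,11=11×26826851689001+71187132291275=366282500870286; T_22,12=12×6833042030178+26826851689001=108823356051137; T_22,13=13×1204909218331+6833042030178=22496861868481; T_22,14=14×149304004500+1204909218331=3295165281331; T_22,15=15×13087462580+149304004500=345615943200; T_22,16=16×809944464+13087462580=26046574004; T_22,17=17×34952799+809944464=1404142047; T_22,18=18×1023435+34952799=53374629; T_22,19=19×19285+1023435=1389850; T_22,20=20×210+19285=23485; T_22,21=21×1+210=231; T_22,22=22×0+1=1
B_21 = ΣS(21,k) = 1+1048575+1742343625+181509070050+3791262568401+26585679462804+82310957214948+132511015347084+123272476465204+71187132291275+26826851689001+6833042030178+1204909218331+149304004500+13087462580+809944464+34952799+1023435+19285+210+1 = 474869816156751
B_22 = ΣS(22,k) = 1+2097151+5228079450+727778623825+19137821912055+163305339345225+602762379967440+1142399079991620+1241963303533920+835143799377954+366282500870286+108823356051137+22496861868481+3295165281331+345615943200+26046574004+1404142047+53374629+1389850+23485+231+1 = 4506715738447323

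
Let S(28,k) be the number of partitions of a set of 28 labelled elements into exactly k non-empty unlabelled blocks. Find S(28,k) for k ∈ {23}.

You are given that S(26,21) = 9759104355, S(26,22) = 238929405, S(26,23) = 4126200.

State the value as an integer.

[27] T[27,22]:22*238929405+9759104355=15015551265 · T[27,23]:23*4126200+238929405=333832005
[28] T[28,23]:23*333832005+15015551265=22693687380
Read S(28,23) = 22693687380.

22693687380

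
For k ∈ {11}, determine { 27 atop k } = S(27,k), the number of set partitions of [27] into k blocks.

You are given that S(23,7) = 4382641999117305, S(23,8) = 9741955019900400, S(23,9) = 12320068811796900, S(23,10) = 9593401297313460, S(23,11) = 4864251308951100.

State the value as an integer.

123519417123830092365

i=24: T(24,8)=4382641999117305+8·9741955019900400=82318282158320505 | T(24,9)=9741955019900400+9·12320068811796900=120622574326072500 | T(24,10)=12320068811796900+10·9593401297313460=108254081784931500 | T(24,11)=9593401297313460+11·4864251308951100=63100165695775560
i=25: T(25,9)=82318282158320505+9·120622574326072500=1167921451092973005 | T(25,10)=120622574326072500+10·108254081784931500=1203163392175387500 | T(25,11)=108254081784931500+11·63100165695775560=802355904438462660
i=26: T(26,10)=1167921451092973005+10·1203163392175387500=13199555372846848005 | T(26,11)=1203163392175387500+11·802355904438462660=10029078340998476760
i=27: T(27,11)=13199555372846848005+11·10029078340998476760=123519417123830092365
Read S(27,11) = 123519417123830092365.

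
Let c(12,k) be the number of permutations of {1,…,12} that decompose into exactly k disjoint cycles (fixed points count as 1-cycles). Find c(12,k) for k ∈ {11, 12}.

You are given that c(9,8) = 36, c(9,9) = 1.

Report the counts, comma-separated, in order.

66, 1

[10] T[10,9]:9*1+36=45 · T[10,10]:9*0+1=1
[11] T[11,10]:10*1+45=55 · T[11,11]:10*0+1=1
[12] T[12,11]:11*1+55=66 · T[12,12]:11*0+1=1
Read c(12,11) = 66, c(12,12) = 1.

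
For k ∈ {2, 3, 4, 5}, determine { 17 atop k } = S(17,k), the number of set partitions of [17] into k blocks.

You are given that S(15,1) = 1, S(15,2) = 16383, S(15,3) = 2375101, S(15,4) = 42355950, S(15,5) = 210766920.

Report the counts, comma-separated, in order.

@16  (16,1):1·1+0→1, (16,2):16383·2+1→32767, (16,3):2375101·3+16383→7141686, (16,4):42355950·4+2375101→171798901, (16,5):210766920·5+42355950→1096190550
@17  (17,2):32767·2+1→65535, (17,3):7141686·3+32767→21457825, (17,4):171798901·4+7141686→694337290, (17,5):1096190550·5+171798901→5652751651
Read S(17,2) = 65535, S(17,3) = 21457825, S(17,4) = 694337290, S(17,5) = 5652751651.

65535, 21457825, 694337290, 5652751651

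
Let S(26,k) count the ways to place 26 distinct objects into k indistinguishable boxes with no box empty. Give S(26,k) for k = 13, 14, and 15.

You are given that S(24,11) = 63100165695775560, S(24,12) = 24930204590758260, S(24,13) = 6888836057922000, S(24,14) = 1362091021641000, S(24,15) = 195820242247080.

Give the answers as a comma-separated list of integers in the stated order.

[25] T[25,12]:12*24930204590758260+63100165695775560=362262620784874680 · T[25,13]:13*6888836057922000+24930204590758260=114485073343744260 · T[25,14]:14*1362091021641000+6888836057922000=25958110360896000 · T[25,15]:15*195820242247080+1362091021641000=4299394655347200
[26] T[26,13]:13*114485073343744260+362262620784874680=1850568574253550060 · T[26,14]:14*25958110360896000+114485073343744260=477898618396288260 · T[26,15]:15*4299394655347200+25958110360896000=90449030191104000
Read S(26,13) = 1850568574253550060, S(26,14) = 477898618396288260, S(26,15) = 90449030191104000.

1850568574253550060, 477898618396288260, 90449030191104000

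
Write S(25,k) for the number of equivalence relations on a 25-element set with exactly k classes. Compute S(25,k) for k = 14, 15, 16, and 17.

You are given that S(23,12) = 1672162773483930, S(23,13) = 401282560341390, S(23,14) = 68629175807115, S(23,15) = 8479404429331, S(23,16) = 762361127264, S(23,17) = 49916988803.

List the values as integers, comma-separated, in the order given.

25958110360896000, 4299394655347200, 526655161695960, 48063331393110

row 24: T[24][13]=13·401282560341390+1672162773483930=6888836057922000  T[24][14]=14·68629175807115+401282560341390=1362091021641000  T[24][15]=15·8479404429331+68629175807115=195820242247080  T[24][16]=16·762361127264+8479404429331=20677182465555  T[24][17]=17·49916988803+762361127264=1610949936915
row 25: T[25][14]=14·1362091021641000+6888836057922000=25958110360896000  T[25][15]=15·195820242247080+1362091021641000=4299394655347200  T[25][16]=16·20677182465555+195820242247080=526655161695960  T[25][17]=17·1610949936915+20677182465555=48063331393110
Read S(25,14) = 25958110360896000, S(25,15) = 4299394655347200, S(25,16) = 526655161695960, S(25,17) = 48063331393110.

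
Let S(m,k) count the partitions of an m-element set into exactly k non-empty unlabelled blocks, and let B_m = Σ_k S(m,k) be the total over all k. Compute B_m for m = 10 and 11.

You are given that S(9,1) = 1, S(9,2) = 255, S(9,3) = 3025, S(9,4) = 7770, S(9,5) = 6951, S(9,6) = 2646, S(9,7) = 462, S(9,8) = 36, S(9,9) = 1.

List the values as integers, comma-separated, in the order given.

115975, 678570

i=10: T(10,1)=0+1·1=1 | T(10,2)=1+2·255=511 | T(10,3)=255+3·3025=9330 | T(10,4)=3025+4·7770=34105 | T(10,5)=7770+5·6951=42525 | T(10,6)=6951+6·2646=22827 | T(10,7)=2646+7·462=5880 | T(10,8)=462+8·36=750 | T(10,9)=36+9·1=45 | T(10,10)=1+10·0=1
i=11: T(11,1)=0+1·1=1 | T(11,2)=1+2·511=1023 | T(11,3)=511+3·9330=28501 | T(11,4)=9330+4·34105=145750 | T(11,5)=34105+5·42525=246730 | T(11,6)=42525+6·22827=179487 | T(11,7)=22827+7·5880=63987 | T(11,8)=5880+8·750=11880 | T(11,9)=750+9·45=1155 | T(11,10)=45+10·1=55 | T(11,11)=1+11·0=1
B_10 = ΣS(10,k) = 1+511+9330+34105+42525+22827+5880+750+45+1 = 115975
B_11 = ΣS(11,k) = 1+1023+28501+145750+246730+179487+63987+11880+1155+55+1 = 678570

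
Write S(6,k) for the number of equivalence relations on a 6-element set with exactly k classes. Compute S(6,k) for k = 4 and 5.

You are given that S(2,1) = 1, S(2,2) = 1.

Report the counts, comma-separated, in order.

i=3: T(3,1)=0+1·1=1 | T(3,2)=1+2·1=3 | T(3,3)=1+3·0=1
i=4: T(4,2)=1+2·3=7 | T(4,3)=3+3·1=6 | T(4,4)=1+4·0=1
i=5: T(5,3)=7+3·6=25 | T(5,4)=6+4·1=10 | T(5,5)=1+5·0=1
i=6: T(6,4)=25+4·10=65 | T(6,5)=10+5·1=15
Read S(6,4) = 65, S(6,5) = 15.

65, 15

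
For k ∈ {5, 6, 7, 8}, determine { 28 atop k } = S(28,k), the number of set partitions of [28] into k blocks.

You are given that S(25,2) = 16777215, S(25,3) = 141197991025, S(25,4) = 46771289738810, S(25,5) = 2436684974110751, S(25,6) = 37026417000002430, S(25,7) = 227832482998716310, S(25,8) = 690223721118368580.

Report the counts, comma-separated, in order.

r26: T_26,3=3×141197991025+16777215=423610750290; T_26,4=4×46771289738810+141197991025=187226356946265; T_26,5=5×2436684974110751+46771289738810=12230196160292565; T_26,6=6×37026417000002430+2436684974110751=224595186974125331; T_26,7=7×227832482998716310+37026417000002430=1631853797991016600; T_26,8=8×690223721118368580+227832482998716310=5749622251945664950
r27: T_27,4=4×187226356946265+423610750290=749329038535350; T_27,5=5×12230196160292565+187226356946265=61338207158409090; T_27,6=6×224595186974125331+12230196160292565=1359801318005044551; T_27,7=7×1631853797991016600+224595186974125331=11647571772911241531; T_27,8=8×5749622251945664950+1631853797991016600=47628831813556336200
r28: T_28,5=5×61338207158409090+749329038535350=307440364830580800; T_28,6=6×1359801318005044551+61338207158409090=8220146115188676396; T_28,7=7×11647571772911241531+1359801318005044551=82892803728383735268; T_28,8=8×47628831813556336200+11647571772911241531=392678226281361931131
Read S(28,5) = 307440364830580800, S(28,6) = 8220146115188676396, S(28,7) = 82892803728383735268, S(28,8) = 392678226281361931131.

307440364830580800, 8220146115188676396, 82892803728383735268, 392678226281361931131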